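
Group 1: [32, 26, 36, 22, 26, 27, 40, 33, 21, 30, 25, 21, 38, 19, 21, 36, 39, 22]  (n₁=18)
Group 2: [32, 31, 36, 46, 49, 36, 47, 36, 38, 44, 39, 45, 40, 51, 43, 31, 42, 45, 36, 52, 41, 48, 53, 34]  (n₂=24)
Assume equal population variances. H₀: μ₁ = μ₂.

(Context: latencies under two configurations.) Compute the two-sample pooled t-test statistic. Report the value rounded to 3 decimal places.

test statistic = -6.045

x̄₁=28.556, s₁=7.073, n₁=18
x̄₂=41.458, s₂=6.672, n₂=24
s_p² = [17·7.073² + 23·6.672²]/40 = 46.8601
SE = √(s_p²·(1/18+1/24)) = 2.1344
t = (28.556−41.458)/2.1344 = -6.0450
df = 40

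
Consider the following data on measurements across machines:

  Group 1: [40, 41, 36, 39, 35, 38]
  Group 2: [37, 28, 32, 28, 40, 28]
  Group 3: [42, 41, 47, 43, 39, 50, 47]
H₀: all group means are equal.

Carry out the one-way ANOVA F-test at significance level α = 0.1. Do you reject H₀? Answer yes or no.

reject H₀: yes

Group means [38.17, 32.17, 44.14], grand mean 38.474
SSB = Σnᵢ(x̄ᵢ−x̄)² = 464.213; SSW = ΣΣ(x−x̄ᵢ)² = 256.524
MSB = 464.213/2 = 232.1065; MSW = 256.524/16 = 16.0327
F = MSB/MSW = 14.4770
df = (2, 16)
p-value (upper-tail) = 0.00026
At α=0.1: p < α → reject H₀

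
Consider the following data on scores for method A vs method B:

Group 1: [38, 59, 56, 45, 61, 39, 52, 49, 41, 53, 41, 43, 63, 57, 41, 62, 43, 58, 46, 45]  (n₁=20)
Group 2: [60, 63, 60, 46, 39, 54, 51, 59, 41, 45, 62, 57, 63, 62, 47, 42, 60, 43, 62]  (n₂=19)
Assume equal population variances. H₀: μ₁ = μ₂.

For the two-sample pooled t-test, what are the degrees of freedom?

df = n₁ + n₂ − 2 = 20 + 19 − 2 = 37

degrees of freedom = 37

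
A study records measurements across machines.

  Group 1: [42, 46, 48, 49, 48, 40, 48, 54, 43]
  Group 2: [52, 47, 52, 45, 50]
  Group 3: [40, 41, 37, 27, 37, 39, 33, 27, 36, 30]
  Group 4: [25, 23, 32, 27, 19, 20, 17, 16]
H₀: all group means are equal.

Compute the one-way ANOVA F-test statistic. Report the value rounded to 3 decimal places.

Group means [46.44, 49.20, 34.70, 22.38], grand mean 37.188
SSB = Σnᵢ(x̄ᵢ−x̄)² = 3309.878; SSW = ΣΣ(x−x̄ᵢ)² = 632.997
MSB = 3309.878/3 = 1103.2926; MSW = 632.997/28 = 22.6070
F = MSB/MSW = 48.8030
df = (3, 28)

test statistic = 48.803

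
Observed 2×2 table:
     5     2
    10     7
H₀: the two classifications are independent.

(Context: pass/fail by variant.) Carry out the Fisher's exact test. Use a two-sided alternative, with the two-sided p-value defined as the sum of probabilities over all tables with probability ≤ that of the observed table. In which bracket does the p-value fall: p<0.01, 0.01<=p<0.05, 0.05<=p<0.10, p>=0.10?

p-value bracket: p>=0.10

Margins: r₁=7, r₂=17, c₁=15, c₂=9, n=24
p_obs = C(7,5)·C(17,10)/C(24,15); sum pmf over tables with pmf ≤ p_obs
p-value (two-sided) = 0.66871
→ bracket: p>=0.10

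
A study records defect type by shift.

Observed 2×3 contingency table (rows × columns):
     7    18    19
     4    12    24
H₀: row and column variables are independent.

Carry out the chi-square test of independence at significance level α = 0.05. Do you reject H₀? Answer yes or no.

reject H₀: no

Row totals [44, 40], col totals [11, 30, 43], n=84
χ² = (7−5.76)²/5.76 + (18−15.71)²/15.71 + (19−22.52)²/22.52 + (4−5.24)²/5.24 + (12−14.29)²/14.29 + (24−20.48)²/20.48 = 2.4146
df = 2
p-value (upper-tail) = 0.29901
At α=0.05: p ≥ α → fail to reject H₀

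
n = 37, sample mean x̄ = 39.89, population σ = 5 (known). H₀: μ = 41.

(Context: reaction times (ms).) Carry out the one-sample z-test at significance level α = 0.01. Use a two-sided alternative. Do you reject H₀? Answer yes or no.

reject H₀: no

SE = σ/√n = 5/√37 = 0.8220
z = (x̄−μ₀)/SE = (39.89−41)/0.8220 = -1.3504
p-value (two-sided) = 0.17690
At α=0.01: p ≥ α → fail to reject H₀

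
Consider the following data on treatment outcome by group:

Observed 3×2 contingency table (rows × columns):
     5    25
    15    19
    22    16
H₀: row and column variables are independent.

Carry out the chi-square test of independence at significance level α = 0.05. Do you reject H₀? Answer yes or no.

reject H₀: yes

Row totals [30, 34, 38], col totals [42, 60], n=102
χ² = (5−12.35)²/12.35 + (25−17.65)²/17.65 + (15−14.00)²/14.00 + (19−20.00)²/20.00 + (22−15.65)²/15.65 + (16−22.35)²/22.35 = 11.9469
df = 2
p-value (upper-tail) = 0.00255
At α=0.05: p < α → reject H₀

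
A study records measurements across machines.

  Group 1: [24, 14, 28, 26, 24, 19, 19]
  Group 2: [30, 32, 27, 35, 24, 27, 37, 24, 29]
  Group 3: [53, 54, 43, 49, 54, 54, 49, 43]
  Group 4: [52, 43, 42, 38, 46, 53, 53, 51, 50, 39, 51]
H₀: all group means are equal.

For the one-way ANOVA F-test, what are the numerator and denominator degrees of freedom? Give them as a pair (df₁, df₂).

k = 4 groups, N = 35 total
df = (k−1, N−k) = (4−1, 35−4) = (3, 31)

degrees of freedom = [3, 31]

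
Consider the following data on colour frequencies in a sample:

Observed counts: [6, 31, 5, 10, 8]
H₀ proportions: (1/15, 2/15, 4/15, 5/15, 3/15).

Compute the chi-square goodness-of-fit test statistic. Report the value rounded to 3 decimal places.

test statistic = 81.021

n = 60; E_i = n·p_i = [4.00, 8.00, 16.00, 20.00, 12.00]
χ² = (6−4.00)²/4.00 + (31−8.00)²/8.00 + (5−16.00)²/16.00 + (10−20.00)²/20.00 + (8−12.00)²/12.00 = 81.0208
df = 4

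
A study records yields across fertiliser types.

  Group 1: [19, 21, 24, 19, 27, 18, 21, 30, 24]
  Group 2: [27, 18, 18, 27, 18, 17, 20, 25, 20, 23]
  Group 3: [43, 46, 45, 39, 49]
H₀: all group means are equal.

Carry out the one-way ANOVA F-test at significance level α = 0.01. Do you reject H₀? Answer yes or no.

Group means [22.56, 21.30, 44.40], grand mean 26.583
SSB = Σnᵢ(x̄ᵢ−x̄)² = 2012.311; SSW = ΣΣ(x−x̄ᵢ)² = 321.522
MSB = 2012.311/2 = 1006.1556; MSW = 321.522/21 = 15.3106
F = MSB/MSW = 65.7163
df = (2, 21)
p-value (upper-tail) = 0.00000
At α=0.01: p < α → reject H₀

reject H₀: yes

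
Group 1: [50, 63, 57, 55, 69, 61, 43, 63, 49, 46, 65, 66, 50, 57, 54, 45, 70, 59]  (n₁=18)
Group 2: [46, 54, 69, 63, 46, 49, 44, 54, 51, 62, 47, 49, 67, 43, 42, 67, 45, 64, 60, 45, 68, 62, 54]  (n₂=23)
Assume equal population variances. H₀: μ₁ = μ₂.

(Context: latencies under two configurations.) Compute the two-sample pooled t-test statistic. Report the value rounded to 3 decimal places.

x̄₁=56.778, s₁=8.349, n₁=18
x̄₂=54.391, s₂=9.203, n₂=23
s_p² = [17·8.349² + 22·9.203²]/39 = 78.1690
SE = √(s_p²·(1/18+1/23)) = 2.7823
t = (56.778−54.391)/2.7823 = 0.8577
df = 39

test statistic = 0.858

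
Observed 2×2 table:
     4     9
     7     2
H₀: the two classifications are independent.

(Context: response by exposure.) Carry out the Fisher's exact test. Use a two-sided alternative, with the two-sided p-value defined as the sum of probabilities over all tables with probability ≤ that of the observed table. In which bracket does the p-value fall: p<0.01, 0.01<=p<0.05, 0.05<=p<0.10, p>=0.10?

p-value bracket: 0.05<=p<0.10

Margins: r₁=13, r₂=9, c₁=11, c₂=11, n=22
p_obs = C(13,4)·C(9,7)/C(22,11); sum pmf over tables with pmf ≤ p_obs
p-value (two-sided) = 0.08050
→ bracket: 0.05<=p<0.10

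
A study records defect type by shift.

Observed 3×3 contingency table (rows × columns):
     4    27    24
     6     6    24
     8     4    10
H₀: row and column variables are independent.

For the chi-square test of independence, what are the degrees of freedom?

degrees of freedom = 4

df = (r−1)(c−1) = (3−1)·(3−1) = 4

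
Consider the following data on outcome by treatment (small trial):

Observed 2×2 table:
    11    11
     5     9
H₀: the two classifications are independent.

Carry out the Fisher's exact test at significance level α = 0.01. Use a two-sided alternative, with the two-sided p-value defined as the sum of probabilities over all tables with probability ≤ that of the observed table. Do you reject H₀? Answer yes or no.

reject H₀: no

Margins: r₁=22, r₂=14, c₁=16, c₂=20, n=36
p_obs = C(22,11)·C(14,5)/C(36,16); sum pmf over tables with pmf ≤ p_obs
p-value (two-sided) = 0.50067
At α=0.01: p ≥ α → fail to reject H₀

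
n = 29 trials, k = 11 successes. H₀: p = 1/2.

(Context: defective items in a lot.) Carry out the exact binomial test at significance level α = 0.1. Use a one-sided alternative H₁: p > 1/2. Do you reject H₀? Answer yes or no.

reject H₀: no

Exact binomial: n=29, k=11, p₀=1/2=0.5000
P(X≥11) from Σ C(n,i)·p₀^i·(1−p₀)^(n−i)
p-value (one-sided, H₁ greater) = 0.93198
At α=0.1: p ≥ α → fail to reject H₀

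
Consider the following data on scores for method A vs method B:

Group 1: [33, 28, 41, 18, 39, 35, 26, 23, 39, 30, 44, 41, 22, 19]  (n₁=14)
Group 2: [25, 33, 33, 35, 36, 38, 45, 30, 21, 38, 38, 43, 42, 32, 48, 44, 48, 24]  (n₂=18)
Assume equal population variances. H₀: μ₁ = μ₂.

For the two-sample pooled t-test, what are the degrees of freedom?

df = n₁ + n₂ − 2 = 14 + 18 − 2 = 30

degrees of freedom = 30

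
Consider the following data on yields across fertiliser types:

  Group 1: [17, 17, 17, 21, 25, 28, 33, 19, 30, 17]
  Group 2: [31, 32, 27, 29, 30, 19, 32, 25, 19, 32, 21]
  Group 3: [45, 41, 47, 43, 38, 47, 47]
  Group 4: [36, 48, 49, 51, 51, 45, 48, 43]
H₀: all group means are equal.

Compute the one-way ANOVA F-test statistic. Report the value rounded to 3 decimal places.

Group means [22.40, 27.00, 44.00, 46.38], grand mean 33.333
SSB = Σnᵢ(x̄ᵢ−x̄)² = 3793.725; SSW = ΣΣ(x−x̄ᵢ)² = 860.275
MSB = 3793.725/3 = 1264.5750; MSW = 860.275/32 = 26.8836
F = MSB/MSW = 47.0389
df = (3, 32)

test statistic = 47.039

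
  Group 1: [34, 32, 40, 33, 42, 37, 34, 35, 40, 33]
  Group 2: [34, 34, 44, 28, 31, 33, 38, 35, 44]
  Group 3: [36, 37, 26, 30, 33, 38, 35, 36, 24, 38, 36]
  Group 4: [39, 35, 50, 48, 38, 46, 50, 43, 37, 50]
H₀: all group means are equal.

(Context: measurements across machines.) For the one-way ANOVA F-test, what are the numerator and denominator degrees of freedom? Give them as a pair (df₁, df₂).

k = 4 groups, N = 40 total
df = (k−1, N−k) = (4−1, 40−4) = (3, 36)

degrees of freedom = [3, 36]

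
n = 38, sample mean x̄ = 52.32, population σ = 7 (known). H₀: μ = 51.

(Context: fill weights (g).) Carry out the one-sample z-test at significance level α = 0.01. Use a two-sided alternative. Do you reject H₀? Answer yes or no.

SE = σ/√n = 7/√38 = 1.1355
z = (x̄−μ₀)/SE = (52.32−51)/1.1355 = 1.1624
p-value (two-sided) = 0.24506
At α=0.01: p ≥ α → fail to reject H₀

reject H₀: no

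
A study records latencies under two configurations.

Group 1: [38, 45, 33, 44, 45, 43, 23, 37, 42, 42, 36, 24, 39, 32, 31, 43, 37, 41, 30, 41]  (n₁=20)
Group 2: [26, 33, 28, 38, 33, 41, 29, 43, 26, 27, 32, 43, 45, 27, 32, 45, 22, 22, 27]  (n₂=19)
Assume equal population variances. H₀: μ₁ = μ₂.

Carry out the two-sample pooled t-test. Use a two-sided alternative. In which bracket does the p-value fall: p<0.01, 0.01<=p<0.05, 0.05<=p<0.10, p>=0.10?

x̄₁=37.300, s₁=6.594, n₁=20
x̄₂=32.579, s₂=7.691, n₂=19
s_p² = [19·6.594² + 18·7.691²]/37 = 51.1036
SE = √(s_p²·(1/20+1/19)) = 2.2902
t = (37.300−32.579)/2.2902 = 2.0614
df = 37
p-value (two-sided) = 0.04634
→ bracket: 0.01<=p<0.05

p-value bracket: 0.01<=p<0.05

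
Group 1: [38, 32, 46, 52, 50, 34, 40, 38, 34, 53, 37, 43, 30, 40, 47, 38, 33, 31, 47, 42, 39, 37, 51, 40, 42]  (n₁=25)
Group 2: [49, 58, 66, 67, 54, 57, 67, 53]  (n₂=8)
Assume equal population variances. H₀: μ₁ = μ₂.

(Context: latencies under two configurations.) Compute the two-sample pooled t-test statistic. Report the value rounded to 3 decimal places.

x̄₁=40.560, s₁=6.690, n₁=25
x̄₂=58.875, s₂=6.999, n₂=8
s_p² = [24·6.690² + 7·6.999²]/31 = 45.7108
SE = √(s_p²·(1/25+1/8)) = 2.7463
t = (40.560−58.875)/2.7463 = -6.6689
df = 31

test statistic = -6.669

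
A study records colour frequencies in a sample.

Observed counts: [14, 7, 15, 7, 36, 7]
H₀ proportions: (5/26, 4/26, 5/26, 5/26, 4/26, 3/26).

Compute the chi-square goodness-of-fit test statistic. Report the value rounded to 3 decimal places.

test statistic = 49.014

n = 86; E_i = n·p_i = [16.54, 13.23, 16.54, 16.54, 13.23, 9.92]
χ² = (14−16.54)²/16.54 + (7−13.23)²/13.23 + (15−16.54)²/16.54 + (7−16.54)²/16.54 + (36−13.23)²/13.23 + (7−9.92)²/9.92 = 49.0136
df = 5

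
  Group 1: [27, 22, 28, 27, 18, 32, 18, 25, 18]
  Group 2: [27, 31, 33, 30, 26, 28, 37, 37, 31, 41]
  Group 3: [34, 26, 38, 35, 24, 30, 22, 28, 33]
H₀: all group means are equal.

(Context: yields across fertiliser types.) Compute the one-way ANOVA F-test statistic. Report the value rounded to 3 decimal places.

Group means [23.89, 32.10, 30.00], grand mean 28.786
SSB = Σnᵢ(x̄ᵢ−x̄)² = 338.925; SSW = ΣΣ(x−x̄ᵢ)² = 659.789
MSB = 338.925/2 = 169.4627; MSW = 659.789/25 = 26.3916
F = MSB/MSW = 6.4211
df = (2, 25)

test statistic = 6.421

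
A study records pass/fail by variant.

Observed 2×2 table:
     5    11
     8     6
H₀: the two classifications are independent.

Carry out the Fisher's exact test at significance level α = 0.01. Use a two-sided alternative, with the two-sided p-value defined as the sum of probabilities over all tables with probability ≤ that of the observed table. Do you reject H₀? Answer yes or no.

reject H₀: no

Margins: r₁=16, r₂=14, c₁=13, c₂=17, n=30
p_obs = C(16,5)·C(14,8)/C(30,13); sum pmf over tables with pmf ≤ p_obs
p-value (two-sided) = 0.26851
At α=0.01: p ≥ α → fail to reject H₀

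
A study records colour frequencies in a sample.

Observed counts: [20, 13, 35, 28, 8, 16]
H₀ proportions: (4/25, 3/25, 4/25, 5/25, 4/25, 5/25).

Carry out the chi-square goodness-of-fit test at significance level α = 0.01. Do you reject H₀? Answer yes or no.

n = 120; E_i = n·p_i = [19.20, 14.40, 19.20, 24.00, 19.20, 24.00]
χ² = (20−19.20)²/19.20 + (13−14.40)²/14.40 + (35−19.20)²/19.20 + (28−24.00)²/24.00 + (8−19.20)²/19.20 + (16−24.00)²/24.00 = 23.0382
df = 5
p-value (upper-tail) = 0.00033
At α=0.01: p < α → reject H₀

reject H₀: yes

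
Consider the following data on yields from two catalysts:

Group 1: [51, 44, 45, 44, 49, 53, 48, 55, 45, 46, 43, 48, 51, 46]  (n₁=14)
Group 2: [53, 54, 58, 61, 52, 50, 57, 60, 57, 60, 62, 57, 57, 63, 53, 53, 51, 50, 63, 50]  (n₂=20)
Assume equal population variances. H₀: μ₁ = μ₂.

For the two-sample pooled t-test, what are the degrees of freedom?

degrees of freedom = 32

df = n₁ + n₂ − 2 = 14 + 20 − 2 = 32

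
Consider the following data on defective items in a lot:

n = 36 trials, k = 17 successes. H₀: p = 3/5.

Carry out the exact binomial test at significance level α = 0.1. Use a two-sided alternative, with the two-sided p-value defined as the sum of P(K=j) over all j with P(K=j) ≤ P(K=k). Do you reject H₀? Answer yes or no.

reject H₀: no

Exact binomial: n=36, k=17, p₀=3/5=0.6000
P(X=j) = C(n,j)·p₀^j·(1−p₀)^(n−j); p = Σ P(X=j) over j with P(X=j) ≤ P(X=17)
p-value (two-sided) = 0.12754
At α=0.1: p ≥ α → fail to reject H₀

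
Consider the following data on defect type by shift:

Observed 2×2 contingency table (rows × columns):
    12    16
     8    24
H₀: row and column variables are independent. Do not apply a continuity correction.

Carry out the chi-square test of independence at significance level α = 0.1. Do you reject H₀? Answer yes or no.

reject H₀: no

Row totals [28, 32], col totals [20, 40], n=60
χ² = (12−9.33)²/9.33 + (16−18.67)²/18.67 + (8−10.67)²/10.67 + (24−21.33)²/21.33 = 2.1429
df = 1
p-value (upper-tail) = 0.14323
At α=0.1: p ≥ α → fail to reject H₀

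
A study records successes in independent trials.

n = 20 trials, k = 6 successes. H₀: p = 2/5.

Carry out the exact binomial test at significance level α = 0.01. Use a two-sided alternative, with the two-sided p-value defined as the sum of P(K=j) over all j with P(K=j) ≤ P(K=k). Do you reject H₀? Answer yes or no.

Exact binomial: n=20, k=6, p₀=2/5=0.4000
P(X=j) = C(n,j)·p₀^j·(1−p₀)^(n−j); p = Σ P(X=j) over j with P(X=j) ≤ P(X=6)
p-value (two-sided) = 0.49467
At α=0.01: p ≥ α → fail to reject H₀

reject H₀: no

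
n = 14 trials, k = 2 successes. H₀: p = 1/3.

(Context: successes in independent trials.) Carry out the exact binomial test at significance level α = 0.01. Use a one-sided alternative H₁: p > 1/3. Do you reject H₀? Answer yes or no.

reject H₀: no

Exact binomial: n=14, k=2, p₀=1/3=0.3333
P(X≥2) from Σ C(n,i)·p₀^i·(1−p₀)^(n−i)
p-value (one-sided, H₁ greater) = 0.97260
At α=0.01: p ≥ α → fail to reject H₀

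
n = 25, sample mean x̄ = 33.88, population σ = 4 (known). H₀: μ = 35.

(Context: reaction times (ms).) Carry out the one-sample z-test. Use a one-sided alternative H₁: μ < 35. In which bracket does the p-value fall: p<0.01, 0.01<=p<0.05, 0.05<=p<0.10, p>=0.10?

p-value bracket: 0.05<=p<0.10

SE = σ/√n = 4/√25 = 0.8000
z = (x̄−μ₀)/SE = (33.88−35)/0.8000 = -1.4000
p-value (one-sided, H₁ less) = 0.08076
→ bracket: 0.05<=p<0.10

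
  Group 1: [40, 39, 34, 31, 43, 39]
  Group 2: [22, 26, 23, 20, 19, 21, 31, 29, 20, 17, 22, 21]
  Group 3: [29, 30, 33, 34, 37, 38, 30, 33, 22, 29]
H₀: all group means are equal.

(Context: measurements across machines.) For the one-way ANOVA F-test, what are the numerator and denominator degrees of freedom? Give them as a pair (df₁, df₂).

k = 3 groups, N = 28 total
df = (k−1, N−k) = (3−1, 28−3) = (2, 25)

degrees of freedom = [2, 25]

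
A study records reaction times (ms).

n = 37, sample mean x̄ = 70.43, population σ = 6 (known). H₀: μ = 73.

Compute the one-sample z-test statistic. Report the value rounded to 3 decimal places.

SE = σ/√n = 6/√37 = 0.9864
z = (x̄−μ₀)/SE = (70.43−73)/0.9864 = -2.6054

test statistic = -2.605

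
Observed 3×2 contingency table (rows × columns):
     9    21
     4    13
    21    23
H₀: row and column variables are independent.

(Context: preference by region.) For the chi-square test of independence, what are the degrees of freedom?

degrees of freedom = 2

df = (r−1)(c−1) = (3−1)·(2−1) = 2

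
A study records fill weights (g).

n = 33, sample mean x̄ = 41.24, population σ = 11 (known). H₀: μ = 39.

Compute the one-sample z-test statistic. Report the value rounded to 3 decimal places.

SE = σ/√n = 11/√33 = 1.9149
z = (x̄−μ₀)/SE = (41.24−39)/1.9149 = 1.1698

test statistic = 1.170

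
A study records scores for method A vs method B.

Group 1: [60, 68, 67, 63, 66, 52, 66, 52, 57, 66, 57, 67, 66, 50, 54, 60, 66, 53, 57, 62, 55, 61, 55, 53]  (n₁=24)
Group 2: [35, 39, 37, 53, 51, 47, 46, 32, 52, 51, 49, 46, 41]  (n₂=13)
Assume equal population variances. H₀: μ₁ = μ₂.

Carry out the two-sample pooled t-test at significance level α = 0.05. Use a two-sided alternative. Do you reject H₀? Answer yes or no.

x̄₁=59.708, s₁=5.872, n₁=24
x̄₂=44.538, s₂=7.007, n₂=13
s_p² = [23·5.872² + 12·7.007²]/35 = 39.4911
SE = √(s_p²·(1/24+1/13)) = 2.1641
t = (59.708−44.538)/2.1641 = 7.0098
df = 35
p-value (two-sided) = 0.00000
At α=0.05: p < α → reject H₀

reject H₀: yes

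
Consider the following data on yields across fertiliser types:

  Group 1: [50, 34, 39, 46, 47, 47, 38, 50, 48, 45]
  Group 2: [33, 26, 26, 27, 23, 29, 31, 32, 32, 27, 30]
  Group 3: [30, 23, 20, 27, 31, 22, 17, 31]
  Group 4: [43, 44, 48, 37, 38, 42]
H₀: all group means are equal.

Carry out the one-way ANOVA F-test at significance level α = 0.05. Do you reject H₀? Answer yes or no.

reject H₀: yes

Group means [44.40, 28.73, 25.12, 42.00], grand mean 34.657
SSB = Σnᵢ(x̄ᵢ−x̄)² = 2386.429; SSW = ΣΣ(x−x̄ᵢ)² = 655.457
MSB = 2386.429/3 = 795.4763; MSW = 655.457/31 = 21.1438
F = MSB/MSW = 37.6223
df = (3, 31)
p-value (upper-tail) = 0.00000
At α=0.05: p < α → reject H₀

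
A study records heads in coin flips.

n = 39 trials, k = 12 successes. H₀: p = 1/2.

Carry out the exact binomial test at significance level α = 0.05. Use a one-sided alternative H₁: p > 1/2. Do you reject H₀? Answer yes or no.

Exact binomial: n=39, k=12, p₀=1/2=0.5000
P(X≥12) from Σ C(n,i)·p₀^i·(1−p₀)^(n−i)
p-value (one-sided, H₁ greater) = 0.99526
At α=0.05: p ≥ α → fail to reject H₀

reject H₀: no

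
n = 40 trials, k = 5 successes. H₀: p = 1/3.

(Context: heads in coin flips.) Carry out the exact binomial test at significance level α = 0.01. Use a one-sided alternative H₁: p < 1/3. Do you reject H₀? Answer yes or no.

reject H₀: yes

Exact binomial: n=40, k=5, p₀=1/3=0.3333
P(X≤5) from Σ C(n,i)·p₀^i·(1−p₀)^(n−i)
p-value (one-sided, H₁ less) = 0.00251
At α=0.01: p < α → reject H₀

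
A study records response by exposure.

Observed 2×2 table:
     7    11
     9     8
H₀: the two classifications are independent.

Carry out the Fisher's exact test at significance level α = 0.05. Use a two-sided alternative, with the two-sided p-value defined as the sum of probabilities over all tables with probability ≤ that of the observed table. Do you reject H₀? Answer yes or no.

Margins: r₁=18, r₂=17, c₁=16, c₂=19, n=35
p_obs = C(18,7)·C(17,9)/C(35,16); sum pmf over tables with pmf ≤ p_obs
p-value (two-sided) = 0.50509
At α=0.05: p ≥ α → fail to reject H₀

reject H₀: no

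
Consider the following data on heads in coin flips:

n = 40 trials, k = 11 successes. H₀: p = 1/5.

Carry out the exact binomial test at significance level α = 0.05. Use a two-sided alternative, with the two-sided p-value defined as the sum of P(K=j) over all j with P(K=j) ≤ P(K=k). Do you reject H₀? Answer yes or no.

reject H₀: no

Exact binomial: n=40, k=11, p₀=1/5=0.2000
P(X=j) = C(n,j)·p₀^j·(1−p₀)^(n−j); p = Σ P(X=j) over j with P(X=j) ≤ P(X=11)
p-value (two-sided) = 0.23668
At α=0.05: p ≥ α → fail to reject H₀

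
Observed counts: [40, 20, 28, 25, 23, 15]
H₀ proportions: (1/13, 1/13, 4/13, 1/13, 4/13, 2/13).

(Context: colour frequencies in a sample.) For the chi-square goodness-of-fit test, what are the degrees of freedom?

df = k − 1 = 6 − 1 = 5

degrees of freedom = 5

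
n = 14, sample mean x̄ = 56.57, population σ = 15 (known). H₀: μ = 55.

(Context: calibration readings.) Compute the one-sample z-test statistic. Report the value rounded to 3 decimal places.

test statistic = 0.392

SE = σ/√n = 15/√14 = 4.0089
z = (x̄−μ₀)/SE = (56.57−55)/4.0089 = 0.3916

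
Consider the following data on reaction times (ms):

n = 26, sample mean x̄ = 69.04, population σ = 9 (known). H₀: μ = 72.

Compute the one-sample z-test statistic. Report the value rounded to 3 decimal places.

SE = σ/√n = 9/√26 = 1.7650
z = (x̄−μ₀)/SE = (69.04−72)/1.7650 = -1.6770

test statistic = -1.677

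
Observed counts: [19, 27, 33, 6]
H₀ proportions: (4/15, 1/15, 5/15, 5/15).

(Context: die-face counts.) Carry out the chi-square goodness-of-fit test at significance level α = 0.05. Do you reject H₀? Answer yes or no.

n = 85; E_i = n·p_i = [22.67, 5.67, 28.33, 28.33]
χ² = (19−22.67)²/22.67 + (27−5.67)²/5.67 + (33−28.33)²/28.33 + (6−28.33)²/28.33 = 99.2794
df = 3
p-value (upper-tail) = 0.00000
At α=0.05: p < α → reject H₀

reject H₀: yes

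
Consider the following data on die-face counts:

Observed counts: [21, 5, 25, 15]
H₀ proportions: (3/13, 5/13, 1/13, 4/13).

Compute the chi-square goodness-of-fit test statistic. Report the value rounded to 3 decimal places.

test statistic = 98.125

n = 66; E_i = n·p_i = [15.23, 25.38, 5.08, 20.31]
χ² = (21−15.23)²/15.23 + (5−25.38)²/25.38 + (25−5.08)²/5.08 + (15−20.31)²/20.31 = 98.1250
df = 3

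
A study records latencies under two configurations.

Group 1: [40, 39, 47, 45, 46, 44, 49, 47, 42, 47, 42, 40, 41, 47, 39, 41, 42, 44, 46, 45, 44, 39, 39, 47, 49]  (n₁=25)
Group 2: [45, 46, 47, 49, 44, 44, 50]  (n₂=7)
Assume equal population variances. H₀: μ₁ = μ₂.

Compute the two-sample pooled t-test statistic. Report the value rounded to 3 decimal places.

x̄₁=43.640, s₁=3.315, n₁=25
x̄₂=46.429, s₂=2.370, n₂=7
s_p² = [24·3.315² + 6·2.370²]/30 = 9.9158
SE = √(s_p²·(1/25+1/7)) = 1.3465
t = (43.640−46.429)/1.3465 = -2.0709
df = 30

test statistic = -2.071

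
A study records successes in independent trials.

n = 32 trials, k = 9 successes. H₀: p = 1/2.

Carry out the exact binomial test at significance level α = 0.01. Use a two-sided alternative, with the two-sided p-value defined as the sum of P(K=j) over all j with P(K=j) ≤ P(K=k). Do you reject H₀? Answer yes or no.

Exact binomial: n=32, k=9, p₀=1/2=0.5000
P(X=j) = C(n,j)·p₀^j·(1−p₀)^(n−j); p = Σ P(X=j) over j with P(X=j) ≤ P(X=9)
p-value (two-sided) = 0.02006
At α=0.01: p ≥ α → fail to reject H₀

reject H₀: no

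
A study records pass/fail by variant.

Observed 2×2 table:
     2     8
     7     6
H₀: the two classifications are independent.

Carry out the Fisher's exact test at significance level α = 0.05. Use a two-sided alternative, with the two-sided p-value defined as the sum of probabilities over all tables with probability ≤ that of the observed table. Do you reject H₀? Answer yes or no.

Margins: r₁=10, r₂=13, c₁=9, c₂=14, n=23
p_obs = C(10,2)·C(13,7)/C(23,9); sum pmf over tables with pmf ≤ p_obs
p-value (two-sided) = 0.19680
At α=0.05: p ≥ α → fail to reject H₀

reject H₀: no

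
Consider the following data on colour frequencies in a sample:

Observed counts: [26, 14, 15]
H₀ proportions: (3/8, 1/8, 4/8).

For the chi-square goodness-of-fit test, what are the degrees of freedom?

degrees of freedom = 2

df = k − 1 = 3 − 1 = 2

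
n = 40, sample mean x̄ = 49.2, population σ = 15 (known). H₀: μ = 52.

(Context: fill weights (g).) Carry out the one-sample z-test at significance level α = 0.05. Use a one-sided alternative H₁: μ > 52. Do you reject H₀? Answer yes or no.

SE = σ/√n = 15/√40 = 2.3717
z = (x̄−μ₀)/SE = (49.2−52)/2.3717 = -1.1806
p-value (one-sided, H₁ greater) = 0.88112
At α=0.05: p ≥ α → fail to reject H₀

reject H₀: no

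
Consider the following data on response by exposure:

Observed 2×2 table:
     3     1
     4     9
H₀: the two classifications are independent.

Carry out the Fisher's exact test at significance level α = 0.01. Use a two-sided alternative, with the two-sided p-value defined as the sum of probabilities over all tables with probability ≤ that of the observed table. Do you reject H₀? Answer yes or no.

Margins: r₁=4, r₂=13, c₁=7, c₂=10, n=17
p_obs = C(4,3)·C(13,4)/C(17,7); sum pmf over tables with pmf ≤ p_obs
p-value (two-sided) = 0.25000
At α=0.01: p ≥ α → fail to reject H₀

reject H₀: no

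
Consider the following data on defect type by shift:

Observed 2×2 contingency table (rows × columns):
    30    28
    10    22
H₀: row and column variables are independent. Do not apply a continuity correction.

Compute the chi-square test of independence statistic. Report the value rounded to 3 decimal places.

Row totals [58, 32], col totals [40, 50], n=90
χ² = (30−25.78)²/25.78 + (28−32.22)²/32.22 + (10−14.22)²/14.22 + (22−17.78)²/17.78 = 3.5011
df = 1

test statistic = 3.501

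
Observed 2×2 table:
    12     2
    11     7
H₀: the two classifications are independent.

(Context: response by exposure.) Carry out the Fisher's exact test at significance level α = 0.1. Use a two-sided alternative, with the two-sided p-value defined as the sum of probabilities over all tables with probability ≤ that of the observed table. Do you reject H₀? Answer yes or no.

Margins: r₁=14, r₂=18, c₁=23, c₂=9, n=32
p_obs = C(14,12)·C(18,11)/C(32,23); sum pmf over tables with pmf ≤ p_obs
p-value (two-sided) = 0.23491
At α=0.1: p ≥ α → fail to reject H₀

reject H₀: no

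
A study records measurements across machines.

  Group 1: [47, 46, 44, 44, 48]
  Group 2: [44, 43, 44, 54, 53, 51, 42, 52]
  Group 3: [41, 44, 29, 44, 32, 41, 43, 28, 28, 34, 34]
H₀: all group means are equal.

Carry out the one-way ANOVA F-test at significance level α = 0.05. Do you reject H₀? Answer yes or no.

Group means [45.80, 47.88, 36.18], grand mean 42.083
SSB = Σnᵢ(x̄ᵢ−x̄)² = 720.522; SSW = ΣΣ(x−x̄ᵢ)² = 619.311
MSB = 720.522/2 = 360.2610; MSW = 619.311/21 = 29.4910
F = MSB/MSW = 12.2160
df = (2, 21)
p-value (upper-tail) = 0.00030
At α=0.05: p < α → reject H₀

reject H₀: yes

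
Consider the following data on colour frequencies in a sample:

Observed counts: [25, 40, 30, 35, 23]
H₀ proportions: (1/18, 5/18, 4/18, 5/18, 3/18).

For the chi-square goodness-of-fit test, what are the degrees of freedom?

df = k − 1 = 5 − 1 = 4

degrees of freedom = 4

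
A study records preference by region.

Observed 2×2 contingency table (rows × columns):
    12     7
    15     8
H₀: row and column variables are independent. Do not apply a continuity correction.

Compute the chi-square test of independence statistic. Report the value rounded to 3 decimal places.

test statistic = 0.019

Row totals [19, 23], col totals [27, 15], n=42
χ² = (12−12.21)²/12.21 + (7−6.79)²/6.79 + (15−14.79)²/14.79 + (8−8.21)²/8.21 = 0.0192
df = 1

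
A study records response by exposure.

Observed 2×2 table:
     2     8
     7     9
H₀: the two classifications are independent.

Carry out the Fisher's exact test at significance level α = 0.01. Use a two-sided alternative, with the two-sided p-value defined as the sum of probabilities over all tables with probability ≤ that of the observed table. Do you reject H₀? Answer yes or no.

Margins: r₁=10, r₂=16, c₁=9, c₂=17, n=26
p_obs = C(10,2)·C(16,7)/C(26,9); sum pmf over tables with pmf ≤ p_obs
p-value (two-sided) = 0.39888
At α=0.01: p ≥ α → fail to reject H₀

reject H₀: no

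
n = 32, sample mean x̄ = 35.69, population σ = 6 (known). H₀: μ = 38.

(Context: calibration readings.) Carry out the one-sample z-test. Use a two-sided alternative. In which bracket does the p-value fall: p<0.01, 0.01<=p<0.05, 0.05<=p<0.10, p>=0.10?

SE = σ/√n = 6/√32 = 1.0607
z = (x̄−μ₀)/SE = (35.69−38)/1.0607 = -2.1779
p-value (two-sided) = 0.02941
→ bracket: 0.01<=p<0.05

p-value bracket: 0.01<=p<0.05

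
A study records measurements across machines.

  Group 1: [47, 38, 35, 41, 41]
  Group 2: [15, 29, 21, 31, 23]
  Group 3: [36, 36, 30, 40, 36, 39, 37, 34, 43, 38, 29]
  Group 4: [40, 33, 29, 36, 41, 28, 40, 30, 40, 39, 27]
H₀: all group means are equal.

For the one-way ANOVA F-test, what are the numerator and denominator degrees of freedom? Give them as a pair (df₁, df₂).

k = 4 groups, N = 32 total
df = (k−1, N−k) = (4−1, 32−4) = (3, 28)

degrees of freedom = [3, 28]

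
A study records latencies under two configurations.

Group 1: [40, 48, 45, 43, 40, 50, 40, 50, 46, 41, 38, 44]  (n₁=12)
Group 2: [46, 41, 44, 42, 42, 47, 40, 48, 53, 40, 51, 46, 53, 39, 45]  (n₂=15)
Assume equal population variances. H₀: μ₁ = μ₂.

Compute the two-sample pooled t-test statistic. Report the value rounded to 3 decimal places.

test statistic = -0.810

x̄₁=43.750, s₁=4.115, n₁=12
x̄₂=45.133, s₂=4.627, n₂=15
s_p² = [11·4.115² + 14·4.627²]/25 = 19.4393
SE = √(s_p²·(1/12+1/15)) = 1.7076
t = (43.750−45.133)/1.7076 = -0.8101
df = 25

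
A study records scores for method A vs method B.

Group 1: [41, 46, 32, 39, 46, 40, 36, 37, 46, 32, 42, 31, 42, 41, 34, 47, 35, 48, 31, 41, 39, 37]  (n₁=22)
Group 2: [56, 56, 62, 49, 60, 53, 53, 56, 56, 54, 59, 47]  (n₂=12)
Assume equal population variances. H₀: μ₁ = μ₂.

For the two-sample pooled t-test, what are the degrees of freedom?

degrees of freedom = 32

df = n₁ + n₂ − 2 = 22 + 12 − 2 = 32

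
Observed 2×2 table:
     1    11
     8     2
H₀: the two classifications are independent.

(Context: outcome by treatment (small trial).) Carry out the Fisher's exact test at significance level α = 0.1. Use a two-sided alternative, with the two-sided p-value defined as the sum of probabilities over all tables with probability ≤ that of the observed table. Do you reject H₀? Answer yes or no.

reject H₀: yes

Margins: r₁=12, r₂=10, c₁=9, c₂=13, n=22
p_obs = C(12,1)·C(10,8)/C(22,9); sum pmf over tables with pmf ≤ p_obs
p-value (two-sided) = 0.00155
At α=0.1: p < α → reject H₀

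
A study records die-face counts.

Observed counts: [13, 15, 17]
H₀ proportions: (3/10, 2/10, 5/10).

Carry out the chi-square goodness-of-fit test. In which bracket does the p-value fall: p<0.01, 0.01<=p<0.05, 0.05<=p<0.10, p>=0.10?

n = 45; E_i = n·p_i = [13.50, 9.00, 22.50]
χ² = (13−13.50)²/13.50 + (15−9.00)²/9.00 + (17−22.50)²/22.50 = 5.3630
df = 2
p-value (upper-tail) = 0.06846
→ bracket: 0.05<=p<0.10

p-value bracket: 0.05<=p<0.10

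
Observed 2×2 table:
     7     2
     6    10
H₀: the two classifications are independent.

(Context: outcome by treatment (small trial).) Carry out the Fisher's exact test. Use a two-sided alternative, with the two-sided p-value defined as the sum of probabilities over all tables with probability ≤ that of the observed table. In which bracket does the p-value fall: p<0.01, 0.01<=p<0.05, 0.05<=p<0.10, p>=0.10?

p-value bracket: 0.05<=p<0.10

Margins: r₁=9, r₂=16, c₁=13, c₂=12, n=25
p_obs = C(9,7)·C(16,6)/C(25,13); sum pmf over tables with pmf ≤ p_obs
p-value (two-sided) = 0.09684
→ bracket: 0.05<=p<0.10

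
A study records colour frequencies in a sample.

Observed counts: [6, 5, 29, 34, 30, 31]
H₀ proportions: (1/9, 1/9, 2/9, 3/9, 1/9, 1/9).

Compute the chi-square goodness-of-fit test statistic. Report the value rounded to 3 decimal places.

n = 135; E_i = n·p_i = [15.00, 15.00, 30.00, 45.00, 15.00, 15.00]
χ² = (6−15.00)²/15.00 + (5−15.00)²/15.00 + (29−30.00)²/30.00 + (34−45.00)²/45.00 + (30−15.00)²/15.00 + (31−15.00)²/15.00 = 46.8556
df = 5

test statistic = 46.856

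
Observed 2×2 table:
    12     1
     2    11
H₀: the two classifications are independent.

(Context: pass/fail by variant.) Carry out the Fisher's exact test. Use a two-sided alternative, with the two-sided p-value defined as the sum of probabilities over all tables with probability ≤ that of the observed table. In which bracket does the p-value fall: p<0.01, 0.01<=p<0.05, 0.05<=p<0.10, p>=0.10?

p-value bracket: p<0.01

Margins: r₁=13, r₂=13, c₁=14, c₂=12, n=26
p_obs = C(13,12)·C(13,2)/C(26,14); sum pmf over tables with pmf ≤ p_obs
p-value (two-sided) = 0.00021
→ bracket: p<0.01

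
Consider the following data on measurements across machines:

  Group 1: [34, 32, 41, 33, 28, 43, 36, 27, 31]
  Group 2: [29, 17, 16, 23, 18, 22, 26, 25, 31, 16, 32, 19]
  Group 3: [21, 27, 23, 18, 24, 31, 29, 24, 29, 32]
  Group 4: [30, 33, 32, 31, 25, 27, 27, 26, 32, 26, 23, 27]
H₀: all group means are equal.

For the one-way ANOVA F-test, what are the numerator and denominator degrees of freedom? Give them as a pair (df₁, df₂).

k = 4 groups, N = 43 total
df = (k−1, N−k) = (4−1, 43−4) = (3, 39)

degrees of freedom = [3, 39]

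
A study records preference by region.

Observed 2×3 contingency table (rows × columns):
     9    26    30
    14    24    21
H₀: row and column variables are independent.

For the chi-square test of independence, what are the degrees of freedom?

degrees of freedom = 2

df = (r−1)(c−1) = (2−1)·(3−1) = 2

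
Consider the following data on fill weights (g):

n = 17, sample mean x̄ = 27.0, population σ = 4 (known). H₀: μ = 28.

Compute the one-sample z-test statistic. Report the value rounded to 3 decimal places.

SE = σ/√n = 4/√17 = 0.9701
z = (x̄−μ₀)/SE = (27.0−28)/0.9701 = -1.0308

test statistic = -1.031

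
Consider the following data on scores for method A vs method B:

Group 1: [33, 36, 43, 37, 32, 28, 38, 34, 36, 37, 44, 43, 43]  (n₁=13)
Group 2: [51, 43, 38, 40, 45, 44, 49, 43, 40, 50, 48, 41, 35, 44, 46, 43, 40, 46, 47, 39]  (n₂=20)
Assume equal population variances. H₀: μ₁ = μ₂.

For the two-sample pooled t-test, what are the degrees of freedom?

degrees of freedom = 31

df = n₁ + n₂ − 2 = 13 + 20 − 2 = 31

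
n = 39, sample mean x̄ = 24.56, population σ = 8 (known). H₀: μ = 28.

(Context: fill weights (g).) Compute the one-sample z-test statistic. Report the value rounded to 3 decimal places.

test statistic = -2.685

SE = σ/√n = 8/√39 = 1.2810
z = (x̄−μ₀)/SE = (24.56−28)/1.2810 = -2.6853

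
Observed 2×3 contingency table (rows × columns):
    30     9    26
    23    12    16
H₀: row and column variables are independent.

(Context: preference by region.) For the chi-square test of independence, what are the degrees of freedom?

degrees of freedom = 2

df = (r−1)(c−1) = (2−1)·(3−1) = 2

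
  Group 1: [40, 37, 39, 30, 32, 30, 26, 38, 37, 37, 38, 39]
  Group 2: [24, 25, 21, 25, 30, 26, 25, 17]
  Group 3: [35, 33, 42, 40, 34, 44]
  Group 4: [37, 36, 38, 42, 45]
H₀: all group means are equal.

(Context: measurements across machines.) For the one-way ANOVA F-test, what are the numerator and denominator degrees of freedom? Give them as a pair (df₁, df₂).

k = 4 groups, N = 31 total
df = (k−1, N−k) = (4−1, 31−4) = (3, 27)

degrees of freedom = [3, 27]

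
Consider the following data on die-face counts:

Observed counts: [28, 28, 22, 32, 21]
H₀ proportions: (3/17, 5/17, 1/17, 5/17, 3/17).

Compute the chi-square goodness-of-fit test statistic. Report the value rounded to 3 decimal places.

n = 131; E_i = n·p_i = [23.12, 38.53, 7.71, 38.53, 23.12]
χ² = (28−23.12)²/23.12 + (28−38.53)²/38.53 + (22−7.71)²/7.71 + (32−38.53)²/38.53 + (21−23.12)²/23.12 = 31.7242
df = 4

test statistic = 31.724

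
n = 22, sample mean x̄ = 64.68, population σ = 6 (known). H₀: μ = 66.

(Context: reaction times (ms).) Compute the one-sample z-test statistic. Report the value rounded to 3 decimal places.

SE = σ/√n = 6/√22 = 1.2792
z = (x̄−μ₀)/SE = (64.68−66)/1.2792 = -1.0319

test statistic = -1.032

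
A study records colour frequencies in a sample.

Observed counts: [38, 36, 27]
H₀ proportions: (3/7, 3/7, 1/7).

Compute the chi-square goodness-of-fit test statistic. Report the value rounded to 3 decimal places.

test statistic = 12.825

n = 101; E_i = n·p_i = [43.29, 43.29, 14.43]
χ² = (38−43.29)²/43.29 + (36−43.29)²/43.29 + (27−14.43)²/14.43 = 12.8251
df = 2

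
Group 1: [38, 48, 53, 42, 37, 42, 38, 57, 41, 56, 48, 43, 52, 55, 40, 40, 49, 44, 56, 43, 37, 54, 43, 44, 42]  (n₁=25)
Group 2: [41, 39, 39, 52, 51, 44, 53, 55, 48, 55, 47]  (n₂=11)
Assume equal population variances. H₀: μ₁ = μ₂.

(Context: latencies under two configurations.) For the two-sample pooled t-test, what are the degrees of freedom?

degrees of freedom = 34

df = n₁ + n₂ − 2 = 25 + 11 − 2 = 34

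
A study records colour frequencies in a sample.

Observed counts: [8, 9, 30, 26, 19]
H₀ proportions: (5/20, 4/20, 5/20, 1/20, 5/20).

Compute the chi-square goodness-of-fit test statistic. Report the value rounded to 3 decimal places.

n = 92; E_i = n·p_i = [23.00, 18.40, 23.00, 4.60, 23.00]
χ² = (8−23.00)²/23.00 + (9−18.40)²/18.40 + (30−23.00)²/23.00 + (26−4.60)²/4.60 + (19−23.00)²/23.00 = 116.9674
df = 4

test statistic = 116.967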